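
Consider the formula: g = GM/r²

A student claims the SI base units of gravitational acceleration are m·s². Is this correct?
Units of each symbol in g = GM/r²:
  G (gravitational constant): m³/(kg·s²)
  M (mass): kg
  r (distance): m  → to the power 2 in the denominator, contributes 1/m²

Multiplying the contributions: [m³/(kg·s²)] · [kg] · [1/m²]
Adding exponents of each base unit: m: 1, s: -2
SI base units of gravitational acceleration: m/s²

The claimed units m·s² (exponents m: 1, s: 2) do not match the derived units m/s² (exponents m: 1, s: -2), so the claim is incorrect.

Answer: No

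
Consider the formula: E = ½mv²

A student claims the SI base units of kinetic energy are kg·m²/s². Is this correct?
Units of each symbol in E = ½mv²:
  m (mass): kg
  v (speed): m/s  → to the power 2, contributes m²/s²
  The factor ½ is dimensionless.

Multiplying the contributions: [kg] · [m²/s²]
Adding exponents of each base unit: kg: 1, m: 2, s: -2
SI base units of kinetic energy: kg·m²/s²

The claimed units kg·m²/s² match the derived units, so the claim is correct.

Answer: Yes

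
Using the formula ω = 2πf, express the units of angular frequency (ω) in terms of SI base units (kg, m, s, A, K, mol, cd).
Units of each symbol in ω = 2πf:
  f (frequency): 1/s
  The factor 2π is dimensionless.

Multiplying the contributions: [1/s]
Adding exponents of each base unit: s: -1
SI base units of angular frequency: 1/s

Answer: 1/s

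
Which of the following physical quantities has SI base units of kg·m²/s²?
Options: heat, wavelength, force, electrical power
Checking the SI base units of each option:
  heat (Q = mcΔT): kg·m²/s²  ✓ matches
  wavelength (λ = v/f): m  ✗
  force (F = ma): kg·m/s²  ✗
  electrical power (P = IV): kg·m²/s³  ✗

Only heat has units kg·m²/s².

Answer: heat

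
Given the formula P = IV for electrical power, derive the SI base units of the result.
Units of each symbol in P = IV:
  I (current): A
  V (voltage, in volts): kg·m²/(s³·A)

Multiplying the contributions: [A] · [kg·m²/(s³·A)]
Adding exponents of each base unit: kg: 1, m: 2, s: -3
SI base units of electrical power: kg·m²/s³

Answer: kg·m²/s³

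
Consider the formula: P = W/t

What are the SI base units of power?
Units of each symbol in P = W/t:
  W (work): kg·m²/s²
  t (time): s  → in the denominator, contributes 1/s

Multiplying the contributions: [kg·m²/s²] · [1/s]
Adding exponents of each base unit: kg: 1, m: 2, s: -3
SI base units of power: kg·m²/s³

Answer: kg·m²/s³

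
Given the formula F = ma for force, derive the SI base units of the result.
Units of each symbol in F = ma:
  m (mass): kg
  a (acceleration): m/s²

Multiplying the contributions: [kg] · [m/s²]
Adding exponents of each base unit: kg: 1, m: 1, s: -2
SI base units of force: kg·m/s²

Answer: kg·m/s²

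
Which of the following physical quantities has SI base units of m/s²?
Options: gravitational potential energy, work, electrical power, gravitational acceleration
Checking the SI base units of each option:
  gravitational potential energy (U = -GMm/r): kg·m²/s²  ✗
  work (W = Fd): kg·m²/s²  ✗
  electrical power (P = IV): kg·m²/s³  ✗
  gravitational acceleration (g = GM/r²): m/s²  ✓ matches

Only gravitational acceleration has units m/s².

Answer: gravitational acceleration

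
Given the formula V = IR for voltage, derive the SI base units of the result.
Units of each symbol in V = IR:
  I (current): A
  R (resistance, in ohms): kg·m²/(s³·A²)

Multiplying the contributions: [A] · [kg·m²/(s³·A²)]
Adding exponents of each base unit: kg: 1, m: 2, s: -3, A: -1
SI base units of voltage: kg·m²/(s³·A)

Answer: kg·m²/(s³·A)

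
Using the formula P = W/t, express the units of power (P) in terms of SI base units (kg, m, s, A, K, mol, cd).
Units of each symbol in P = W/t:
  W (work): kg·m²/s²
  t (time): s  → in the denominator, contributes 1/s

Multiplying the contributions: [kg·m²/s²] · [1/s]
Adding exponents of each base unit: kg: 1, m: 2, s: -3
SI base units of power: kg·m²/s³

Answer: kg·m²/s³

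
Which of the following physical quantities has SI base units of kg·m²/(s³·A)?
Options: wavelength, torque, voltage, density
Checking the SI base units of each option:
  wavelength (λ = v/f): m  ✗
  torque (τ = Fr): kg·m²/s²  ✗
  voltage (V = IR): kg·m²/(s³·A)  ✓ matches
  density (ρ = m/V): kg/m³  ✗

Only voltage has units kg·m²/(s³·A).

Answer: voltage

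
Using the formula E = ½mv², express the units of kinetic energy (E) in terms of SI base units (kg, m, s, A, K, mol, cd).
Units of each symbol in E = ½mv²:
  m (mass): kg
  v (speed): m/s  → to the power 2, contributes m²/s²
  The factor ½ is dimensionless.

Multiplying the contributions: [kg] · [m²/s²]
Adding exponents of each base unit: kg: 1, m: 2, s: -2
SI base units of kinetic energy: kg·m²/s²

Answer: kg·m²/s²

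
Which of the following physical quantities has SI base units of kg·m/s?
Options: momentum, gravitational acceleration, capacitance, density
Checking the SI base units of each option:
  momentum (p = mv): kg·m/s  ✓ matches
  gravitational acceleration (g = GM/r²): m/s²  ✗
  capacitance (C = Q/V): s⁴·A²/(kg·m²)  ✗
  density (ρ = m/V): kg/m³  ✗

Only momentum has units kg·m/s.

Answer: momentum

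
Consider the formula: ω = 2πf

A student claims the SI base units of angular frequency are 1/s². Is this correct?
Units of each symbol in ω = 2πf:
  f (frequency): 1/s
  The factor 2π is dimensionless.

Multiplying the contributions: [1/s]
Adding exponents of each base unit: s: -1
SI base units of angular frequency: 1/s

The claimed units 1/s² (exponents s: -2) do not match the derived units 1/s (exponents s: -1), so the claim is incorrect.

Answer: No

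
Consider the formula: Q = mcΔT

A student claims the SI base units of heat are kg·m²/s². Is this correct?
Units of each symbol in Q = mcΔT:
  m (mass): kg
  c (specific heat capacity, in J/(kg·K)): m²/(s²·K)
  ΔT (temperature change): K

Multiplying the contributions: [kg] · [m²/(s²·K)] · [K]
Adding exponents of each base unit: kg: 1, m: 2, s: -2
SI base units of heat: kg·m²/s²

The claimed units kg·m²/s² match the derived units, so the claim is correct.

Answer: Yes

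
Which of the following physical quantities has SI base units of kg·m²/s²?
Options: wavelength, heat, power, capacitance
Checking the SI base units of each option:
  wavelength (λ = v/f): m  ✗
  heat (Q = mcΔT): kg·m²/s²  ✓ matches
  power (P = W/t): kg·m²/s³  ✗
  capacitance (C = Q/V): s⁴·A²/(kg·m²)  ✗

Only heat has units kg·m²/s².

Answer: heat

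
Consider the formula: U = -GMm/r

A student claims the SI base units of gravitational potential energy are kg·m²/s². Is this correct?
Units of each symbol in U = -GMm/r:
  G (gravitational constant): m³/(kg·s²)
  M (mass): kg
  m (mass): kg
  r (distance): m  → in the denominator, contributes 1/m
  The minus sign does not affect the units.

Multiplying the contributions: [m³/(kg·s²)] · [kg] · [kg] · [1/m]
Adding exponents of each base unit: kg: 1, m: 2, s: -2
SI base units of gravitational potential energy: kg·m²/s²

The claimed units kg·m²/s² match the derived units, so the claim is correct.

Answer: Yes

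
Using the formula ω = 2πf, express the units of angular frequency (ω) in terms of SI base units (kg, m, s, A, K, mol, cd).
Units of each symbol in ω = 2πf:
  f (frequency): 1/s
  The factor 2π is dimensionless.

Multiplying the contributions: [1/s]
Adding exponents of each base unit: s: -1
SI base units of angular frequency: 1/s

Answer: 1/s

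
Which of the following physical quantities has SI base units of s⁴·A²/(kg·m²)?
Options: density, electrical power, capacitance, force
Checking the SI base units of each option:
  density (ρ = m/V): kg/m³  ✗
  electrical power (P = IV): kg·m²/s³  ✗
  capacitance (C = Q/V): s⁴·A²/(kg·m²)  ✓ matches
  force (F = ma): kg·m/s²  ✗

Only capacitance has units s⁴·A²/(kg·m²).

Answer: capacitance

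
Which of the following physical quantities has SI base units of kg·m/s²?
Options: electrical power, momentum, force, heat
Checking the SI base units of each option:
  electrical power (P = IV): kg·m²/s³  ✗
  momentum (p = mv): kg·m/s  ✗
  force (F = ma): kg·m/s²  ✓ matches
  heat (Q = mcΔT): kg·m²/s²  ✗

Only force has units kg·m/s².

Answer: force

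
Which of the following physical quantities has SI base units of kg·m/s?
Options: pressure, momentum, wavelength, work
Checking the SI base units of each option:
  pressure (P = F/A): kg/(m·s²)  ✗
  momentum (p = mv): kg·m/s  ✓ matches
  wavelength (λ = v/f): m  ✗
  work (W = Fd): kg·m²/s²  ✗

Only momentum has units kg·m/s.

Answer: momentum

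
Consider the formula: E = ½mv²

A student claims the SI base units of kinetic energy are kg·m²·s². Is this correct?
Units of each symbol in E = ½mv²:
  m (mass): kg
  v (speed): m/s  → to the power 2, contributes m²/s²
  The factor ½ is dimensionless.

Multiplying the contributions: [kg] · [m²/s²]
Adding exponents of each base unit: kg: 1, m: 2, s: -2
SI base units of kinetic energy: kg·m²/s²

The claimed units kg·m²·s² (exponents kg: 1, m: 2, s: 2) do not match the derived units kg·m²/s² (exponents kg: 1, m: 2, s: -2), so the claim is incorrect.

Answer: No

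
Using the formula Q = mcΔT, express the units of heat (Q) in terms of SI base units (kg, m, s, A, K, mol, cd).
Units of each symbol in Q = mcΔT:
  m (mass): kg
  c (specific heat capacity, in J/(kg·K)): m²/(s²·K)
  ΔT (temperature change): K

Multiplying the contributions: [kg] · [m²/(s²·K)] · [K]
Adding exponents of each base unit: kg: 1, m: 2, s: -2
SI base units of heat: kg·m²/s²

Answer: kg·m²/s²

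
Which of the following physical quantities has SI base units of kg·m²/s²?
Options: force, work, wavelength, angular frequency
Checking the SI base units of each option:
  force (F = ma): kg·m/s²  ✗
  work (W = Fd): kg·m²/s²  ✓ matches
  wavelength (λ = v/f): m  ✗
  angular frequency (ω = 2πf): 1/s  ✗

Only work has units kg·m²/s².

Answer: work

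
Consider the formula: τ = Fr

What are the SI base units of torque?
Units of each symbol in τ = Fr:
  F (force): kg·m/s²
  r (lever arm): m

Multiplying the contributions: [kg·m/s²] · [m]
Adding exponents of each base unit: kg: 1, m: 2, s: -2
SI base units of torque: kg·m²/s²

Answer: kg·m²/s²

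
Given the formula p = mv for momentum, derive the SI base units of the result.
Units of each symbol in p = mv:
  m (mass): kg
  v (velocity): m/s

Multiplying the contributions: [kg] · [m/s]
Adding exponents of each base unit: kg: 1, m: 1, s: -1
SI base units of momentum: kg·m/s

Answer: kg·m/s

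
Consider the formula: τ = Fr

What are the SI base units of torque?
Units of each symbol in τ = Fr:
  F (force): kg·m/s²
  r (lever arm): m

Multiplying the contributions: [kg·m/s²] · [m]
Adding exponents of each base unit: kg: 1, m: 2, s: -2
SI base units of torque: kg·m²/s²

Answer: kg·m²/s²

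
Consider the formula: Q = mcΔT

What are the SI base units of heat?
Units of each symbol in Q = mcΔT:
  m (mass): kg
  c (specific heat capacity, in J/(kg·K)): m²/(s²·K)
  ΔT (temperature change): K

Multiplying the contributions: [kg] · [m²/(s²·K)] · [K]
Adding exponents of each base unit: kg: 1, m: 2, s: -2
SI base units of heat: kg·m²/s²

Answer: kg·m²/s²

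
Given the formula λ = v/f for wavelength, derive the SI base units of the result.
Units of each symbol in λ = v/f:
  v (wave speed): m/s
  f (frequency): 1/s  → in the denominator, contributes s

Multiplying the contributions: [m/s] · [s]
Adding exponents of each base unit: m: 1
SI base units of wavelength: m

Answer: m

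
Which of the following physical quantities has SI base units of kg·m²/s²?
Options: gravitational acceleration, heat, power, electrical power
Checking the SI base units of each option:
  gravitational acceleration (g = GM/r²): m/s²  ✗
  heat (Q = mcΔT): kg·m²/s²  ✓ matches
  power (P = W/t): kg·m²/s³  ✗
  electrical power (P = IV): kg·m²/s³  ✗

Only heat has units kg·m²/s².

Answer: heat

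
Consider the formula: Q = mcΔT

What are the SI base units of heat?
Units of each symbol in Q = mcΔT:
  m (mass): kg
  c (specific heat capacity, in J/(kg·K)): m²/(s²·K)
  ΔT (temperature change): K

Multiplying the contributions: [kg] · [m²/(s²·K)] · [K]
Adding exponents of each base unit: kg: 1, m: 2, s: -2
SI base units of heat: kg·m²/s²

Answer: kg·m²/s²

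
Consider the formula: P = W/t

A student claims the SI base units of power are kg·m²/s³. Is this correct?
Units of each symbol in P = W/t:
  W (work): kg·m²/s²
  t (time): s  → in the denominator, contributes 1/s

Multiplying the contributions: [kg·m²/s²] · [1/s]
Adding exponents of each base unit: kg: 1, m: 2, s: -3
SI base units of power: kg·m²/s³

The claimed units kg·m²/s³ match the derived units, so the claim is correct.

Answer: Yes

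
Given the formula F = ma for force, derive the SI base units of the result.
Units of each symbol in F = ma:
  m (mass): kg
  a (acceleration): m/s²

Multiplying the contributions: [kg] · [m/s²]
Adding exponents of each base unit: kg: 1, m: 1, s: -2
SI base units of force: kg·m/s²

Answer: kg·m/s²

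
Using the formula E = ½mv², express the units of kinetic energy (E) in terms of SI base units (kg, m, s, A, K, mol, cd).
Units of each symbol in E = ½mv²:
  m (mass): kg
  v (speed): m/s  → to the power 2, contributes m²/s²
  The factor ½ is dimensionless.

Multiplying the contributions: [kg] · [m²/s²]
Adding exponents of each base unit: kg: 1, m: 2, s: -2
SI base units of kinetic energy: kg·m²/s²

Answer: kg·m²/s²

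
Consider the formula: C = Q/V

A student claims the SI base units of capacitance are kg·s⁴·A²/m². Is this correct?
Units of each symbol in C = Q/V:
  Q (charge, in coulombs): s·A
  V (voltage, in volts): kg·m²/(s³·A)  → in the denominator, contributes s³·A/(kg·m²)

Multiplying the contributions: [s·A] · [s³·A/(kg·m²)]
Adding exponents of each base unit: kg: -1, m: -2, s: 4, A: 2
SI base units of capacitance: s⁴·A²/(kg·m²)

The claimed units kg·s⁴·A²/m² (exponents kg: 1, m: -2, s: 4, A: 2) do not match the derived units s⁴·A²/(kg·m²) (exponents kg: -1, m: -2, s: 4, A: 2), so the claim is incorrect.

Answer: No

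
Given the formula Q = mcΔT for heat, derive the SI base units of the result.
Units of each symbol in Q = mcΔT:
  m (mass): kg
  c (specific heat capacity, in J/(kg·K)): m²/(s²·K)
  ΔT (temperature change): K

Multiplying the contributions: [kg] · [m²/(s²·K)] · [K]
Adding exponents of each base unit: kg: 1, m: 2, s: -2
SI base units of heat: kg·m²/s²

Answer: kg·m²/s²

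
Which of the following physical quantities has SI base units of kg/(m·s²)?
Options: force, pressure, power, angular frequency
Checking the SI base units of each option:
  force (F = ma): kg·m/s²  ✗
  pressure (P = F/A): kg/(m·s²)  ✓ matches
  power (P = W/t): kg·m²/s³  ✗
  angular frequency (ω = 2πf): 1/s  ✗

Only pressure has units kg/(m·s²).

Answer: pressure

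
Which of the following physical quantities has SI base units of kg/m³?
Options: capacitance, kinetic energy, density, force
Checking the SI base units of each option:
  capacitance (C = Q/V): s⁴·A²/(kg·m²)  ✗
  kinetic energy (E = ½mv²): kg·m²/s²  ✗
  density (ρ = m/V): kg/m³  ✓ matches
  force (F = ma): kg·m/s²  ✗

Only density has units kg/m³.

Answer: density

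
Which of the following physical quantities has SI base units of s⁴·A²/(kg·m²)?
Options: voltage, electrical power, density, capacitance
Checking the SI base units of each option:
  voltage (V = IR): kg·m²/(s³·A)  ✗
  electrical power (P = IV): kg·m²/s³  ✗
  density (ρ = m/V): kg/m³  ✗
  capacitance (C = Q/V): s⁴·A²/(kg·m²)  ✓ matches

Only capacitance has units s⁴·A²/(kg·m²).

Answer: capacitance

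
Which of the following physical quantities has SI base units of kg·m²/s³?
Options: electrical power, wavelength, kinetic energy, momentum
Checking the SI base units of each option:
  electrical power (P = IV): kg·m²/s³  ✓ matches
  wavelength (λ = v/f): m  ✗
  kinetic energy (E = ½mv²): kg·m²/s²  ✗
  momentum (p = mv): kg·m/s  ✗

Only electrical power has units kg·m²/s³.

Answer: electrical power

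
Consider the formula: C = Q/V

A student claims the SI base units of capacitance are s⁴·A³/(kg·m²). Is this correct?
Units of each symbol in C = Q/V:
  Q (charge, in coulombs): s·A
  V (voltage, in volts): kg·m²/(s³·A)  → in the denominator, contributes s³·A/(kg·m²)

Multiplying the contributions: [s·A] · [s³·A/(kg·m²)]
Adding exponents of each base unit: kg: -1, m: -2, s: 4, A: 2
SI base units of capacitance: s⁴·A²/(kg·m²)

The claimed units s⁴·A³/(kg·m²) (exponents kg: -1, m: -2, s: 4, A: 3) do not match the derived units s⁴·A²/(kg·m²) (exponents kg: -1, m: -2, s: 4, A: 2), so the claim is incorrect.

Answer: No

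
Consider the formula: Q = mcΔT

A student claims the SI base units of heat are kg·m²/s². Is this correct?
Units of each symbol in Q = mcΔT:
  m (mass): kg
  c (specific heat capacity, in J/(kg·K)): m²/(s²·K)
  ΔT (temperature change): K

Multiplying the contributions: [kg] · [m²/(s²·K)] · [K]
Adding exponents of each base unit: kg: 1, m: 2, s: -2
SI base units of heat: kg·m²/s²

The claimed units kg·m²/s² match the derived units, so the claim is correct.

Answer: Yes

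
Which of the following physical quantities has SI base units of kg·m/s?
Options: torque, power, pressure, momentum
Checking the SI base units of each option:
  torque (τ = Fr): kg·m²/s²  ✗
  power (P = W/t): kg·m²/s³  ✗
  pressure (P = F/A): kg/(m·s²)  ✗
  momentum (p = mv): kg·m/s  ✓ matches

Only momentum has units kg·m/s.

Answer: momentum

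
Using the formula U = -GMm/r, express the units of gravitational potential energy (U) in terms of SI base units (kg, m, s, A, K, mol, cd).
Units of each symbol in U = -GMm/r:
  G (gravitational constant): m³/(kg·s²)
  M (mass): kg
  m (mass): kg
  r (distance): m  → in the denominator, contributes 1/m
  The minus sign does not affect the units.

Multiplying the contributions: [m³/(kg·s²)] · [kg] · [kg] · [1/m]
Adding exponents of each base unit: kg: 1, m: 2, s: -2
SI base units of gravitational potential energy: kg·m²/s²

Answer: kg·m²/s²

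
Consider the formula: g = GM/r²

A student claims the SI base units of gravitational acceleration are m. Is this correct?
Units of each symbol in g = GM/r²:
  G (gravitational constant): m³/(kg·s²)
  M (mass): kg
  r (distance): m  → to the power 2 in the denominator, contributes 1/m²

Multiplying the contributions: [m³/(kg·s²)] · [kg] · [1/m²]
Adding exponents of each base unit: m: 1, s: -2
SI base units of gravitational acceleration: m/s²

The claimed units m (exponents m: 1) do not match the derived units m/s² (exponents m: 1, s: -2), so the claim is incorrect.

Answer: No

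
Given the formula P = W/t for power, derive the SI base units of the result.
Units of each symbol in P = W/t:
  W (work): kg·m²/s²
  t (time): s  → in the denominator, contributes 1/s

Multiplying the contributions: [kg·m²/s²] · [1/s]
Adding exponents of each base unit: kg: 1, m: 2, s: -3
SI base units of power: kg·m²/s³

Answer: kg·m²/s³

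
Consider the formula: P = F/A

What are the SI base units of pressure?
Units of each symbol in P = F/A:
  F (force): kg·m/s²
  A (area): m²  → in the denominator, contributes 1/m²

Multiplying the contributions: [kg·m/s²] · [1/m²]
Adding exponents of each base unit: kg: 1, m: -1, s: -2
SI base units of pressure: kg/(m·s²)

Answer: kg/(m·s²)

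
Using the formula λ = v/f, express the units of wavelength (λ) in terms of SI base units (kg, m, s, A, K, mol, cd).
Units of each symbol in λ = v/f:
  v (wave speed): m/s
  f (frequency): 1/s  → in the denominator, contributes s

Multiplying the contributions: [m/s] · [s]
Adding exponents of each base unit: m: 1
SI base units of wavelength: m

Answer: m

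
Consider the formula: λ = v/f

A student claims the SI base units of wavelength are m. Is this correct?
Units of each symbol in λ = v/f:
  v (wave speed): m/s
  f (frequency): 1/s  → in the denominator, contributes s

Multiplying the contributions: [m/s] · [s]
Adding exponents of each base unit: m: 1
SI base units of wavelength: m

The claimed units m match the derived units, so the claim is correct.

Answer: Yes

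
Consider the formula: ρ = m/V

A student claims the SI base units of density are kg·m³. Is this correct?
Units of each symbol in ρ = m/V:
  m (mass): kg
  V (volume): m³  → in the denominator, contributes 1/m³

Multiplying the contributions: [kg] · [1/m³]
Adding exponents of each base unit: kg: 1, m: -3
SI base units of density: kg/m³

The claimed units kg·m³ (exponents kg: 1, m: 3) do not match the derived units kg/m³ (exponents kg: 1, m: -3), so the claim is incorrect.

Answer: No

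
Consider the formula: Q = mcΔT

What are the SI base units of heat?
Units of each symbol in Q = mcΔT:
  m (mass): kg
  c (specific heat capacity, in J/(kg·K)): m²/(s²·K)
  ΔT (temperature change): K

Multiplying the contributions: [kg] · [m²/(s²·K)] · [K]
Adding exponents of each base unit: kg: 1, m: 2, s: -2
SI base units of heat: kg·m²/s²

Answer: kg·m²/s²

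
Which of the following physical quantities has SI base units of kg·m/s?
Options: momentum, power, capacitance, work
Checking the SI base units of each option:
  momentum (p = mv): kg·m/s  ✓ matches
  power (P = W/t): kg·m²/s³  ✗
  capacitance (C = Q/V): s⁴·A²/(kg·m²)  ✗
  work (W = Fd): kg·m²/s²  ✗

Only momentum has units kg·m/s.

Answer: momentum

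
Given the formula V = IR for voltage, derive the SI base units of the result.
Units of each symbol in V = IR:
  I (current): A
  R (resistance, in ohms): kg·m²/(s³·A²)

Multiplying the contributions: [A] · [kg·m²/(s³·A²)]
Adding exponents of each base unit: kg: 1, m: 2, s: -3, A: -1
SI base units of voltage: kg·m²/(s³·A)

Answer: kg·m²/(s³·A)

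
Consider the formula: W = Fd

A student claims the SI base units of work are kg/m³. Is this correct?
Units of each symbol in W = Fd:
  F (force): kg·m/s²
  d (displacement): m

Multiplying the contributions: [kg·m/s²] · [m]
Adding exponents of each base unit: kg: 1, m: 2, s: -2
SI base units of work: kg·m²/s²

The claimed units kg/m³ (exponents kg: 1, m: -3) do not match the derived units kg·m²/s² (exponents kg: 1, m: 2, s: -2), so the claim is incorrect.

Answer: No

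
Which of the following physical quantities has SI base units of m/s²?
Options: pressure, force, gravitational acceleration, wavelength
Checking the SI base units of each option:
  pressure (P = F/A): kg/(m·s²)  ✗
  force (F = ma): kg·m/s²  ✗
  gravitational acceleration (g = GM/r²): m/s²  ✓ matches
  wavelength (λ = v/f): m  ✗

Only gravitational acceleration has units m/s².

Answer: gravitational acceleration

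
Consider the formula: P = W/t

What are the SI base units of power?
Units of each symbol in P = W/t:
  W (work): kg·m²/s²
  t (time): s  → in the denominator, contributes 1/s

Multiplying the contributions: [kg·m²/s²] · [1/s]
Adding exponents of each base unit: kg: 1, m: 2, s: -3
SI base units of power: kg·m²/s³

Answer: kg·m²/s³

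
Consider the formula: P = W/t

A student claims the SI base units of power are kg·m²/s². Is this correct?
Units of each symbol in P = W/t:
  W (work): kg·m²/s²
  t (time): s  → in the denominator, contributes 1/s

Multiplying the contributions: [kg·m²/s²] · [1/s]
Adding exponents of each base unit: kg: 1, m: 2, s: -3
SI base units of power: kg·m²/s³

The claimed units kg·m²/s² (exponents kg: 1, m: 2, s: -2) do not match the derived units kg·m²/s³ (exponents kg: 1, m: 2, s: -3), so the claim is incorrect.

Answer: No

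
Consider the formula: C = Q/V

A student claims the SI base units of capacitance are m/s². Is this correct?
Units of each symbol in C = Q/V:
  Q (charge, in coulombs): s·A
  V (voltage, in volts): kg·m²/(s³·A)  → in the denominator, contributes s³·A/(kg·m²)

Multiplying the contributions: [s·A] · [s³·A/(kg·m²)]
Adding exponents of each base unit: kg: -1, m: -2, s: 4, A: 2
SI base units of capacitance: s⁴·A²/(kg·m²)

The claimed units m/s² (exponents m: 1, s: -2) do not match the derived units s⁴·A²/(kg·m²) (exponents kg: -1, m: -2, s: 4, A: 2), so the claim is incorrect.

Answer: No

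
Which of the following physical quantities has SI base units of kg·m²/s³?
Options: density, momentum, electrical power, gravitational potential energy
Checking the SI base units of each option:
  density (ρ = m/V): kg/m³  ✗
  momentum (p = mv): kg·m/s  ✗
  electrical power (P = IV): kg·m²/s³  ✓ matches
  gravitational potential energy (U = -GMm/r): kg·m²/s²  ✗

Only electrical power has units kg·m²/s³.

Answer: electrical power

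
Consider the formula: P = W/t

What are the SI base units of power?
Units of each symbol in P = W/t:
  W (work): kg·m²/s²
  t (time): s  → in the denominator, contributes 1/s

Multiplying the contributions: [kg·m²/s²] · [1/s]
Adding exponents of each base unit: kg: 1, m: 2, s: -3
SI base units of power: kg·m²/s³

Answer: kg·m²/s³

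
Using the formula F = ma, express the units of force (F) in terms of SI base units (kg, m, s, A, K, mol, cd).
Units of each symbol in F = ma:
  m (mass): kg
  a (acceleration): m/s²

Multiplying the contributions: [kg] · [m/s²]
Adding exponents of each base unit: kg: 1, m: 1, s: -2
SI base units of force: kg·m/s²

Answer: kg·m/s²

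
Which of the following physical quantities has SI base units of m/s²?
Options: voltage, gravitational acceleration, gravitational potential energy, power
Checking the SI base units of each option:
  voltage (V = IR): kg·m²/(s³·A)  ✗
  gravitational acceleration (g = GM/r²): m/s²  ✓ matches
  gravitational potential energy (U = -GMm/r): kg·m²/s²  ✗
  power (P = W/t): kg·m²/s³  ✗

Only gravitational acceleration has units m/s².

Answer: gravitational acceleration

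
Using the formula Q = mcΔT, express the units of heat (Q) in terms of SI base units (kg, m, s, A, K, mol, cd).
Units of each symbol in Q = mcΔT:
  m (mass): kg
  c (specific heat capacity, in J/(kg·K)): m²/(s²·K)
  ΔT (temperature change): K

Multiplying the contributions: [kg] · [m²/(s²·K)] · [K]
Adding exponents of each base unit: kg: 1, m: 2, s: -2
SI base units of heat: kg·m²/s²

Answer: kg·m²/s²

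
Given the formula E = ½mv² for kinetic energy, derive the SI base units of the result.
Units of each symbol in E = ½mv²:
  m (mass): kg
  v (speed): m/s  → to the power 2, contributes m²/s²
  The factor ½ is dimensionless.

Multiplying the contributions: [kg] · [m²/s²]
Adding exponents of each base unit: kg: 1, m: 2, s: -2
SI base units of kinetic energy: kg·m²/s²

Answer: kg·m²/s²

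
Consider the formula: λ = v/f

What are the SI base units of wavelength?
Units of each symbol in λ = v/f:
  v (wave speed): m/s
  f (frequency): 1/s  → in the denominator, contributes s

Multiplying the contributions: [m/s] · [s]
Adding exponents of each base unit: m: 1
SI base units of wavelength: m

Answer: m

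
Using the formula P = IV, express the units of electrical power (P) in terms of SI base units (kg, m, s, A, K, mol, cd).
Units of each symbol in P = IV:
  I (current): A
  V (voltage, in volts): kg·m²/(s³·A)

Multiplying the contributions: [A] · [kg·m²/(s³·A)]
Adding exponents of each base unit: kg: 1, m: 2, s: -3
SI base units of electrical power: kg·m²/s³

Answer: kg·m²/s³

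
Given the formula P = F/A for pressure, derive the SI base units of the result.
Units of each symbol in P = F/A:
  F (force): kg·m/s²
  A (area): m²  → in the denominator, contributes 1/m²

Multiplying the contributions: [kg·m/s²] · [1/m²]
Adding exponents of each base unit: kg: 1, m: -1, s: -2
SI base units of pressure: kg/(m·s²)

Answer: kg/(m·s²)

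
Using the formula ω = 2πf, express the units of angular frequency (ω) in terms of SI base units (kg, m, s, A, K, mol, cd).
Units of each symbol in ω = 2πf:
  f (frequency): 1/s
  The factor 2π is dimensionless.

Multiplying the contributions: [1/s]
Adding exponents of each base unit: s: -1
SI base units of angular frequency: 1/s

Answer: 1/s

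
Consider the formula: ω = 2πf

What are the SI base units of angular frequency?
Units of each symbol in ω = 2πf:
  f (frequency): 1/s
  The factor 2π is dimensionless.

Multiplying the contributions: [1/s]
Adding exponents of each base unit: s: -1
SI base units of angular frequency: 1/s

Answer: 1/s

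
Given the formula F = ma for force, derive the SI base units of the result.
Units of each symbol in F = ma:
  m (mass): kg
  a (acceleration): m/s²

Multiplying the contributions: [kg] · [m/s²]
Adding exponents of each base unit: kg: 1, m: 1, s: -2
SI base units of force: kg·m/s²

Answer: kg·m/s²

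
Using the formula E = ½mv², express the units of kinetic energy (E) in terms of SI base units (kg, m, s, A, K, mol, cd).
Units of each symbol in E = ½mv²:
  m (mass): kg
  v (speed): m/s  → to the power 2, contributes m²/s²
  The factor ½ is dimensionless.

Multiplying the contributions: [kg] · [m²/s²]
Adding exponents of each base unit: kg: 1, m: 2, s: -2
SI base units of kinetic energy: kg·m²/s²

Answer: kg·m²/s²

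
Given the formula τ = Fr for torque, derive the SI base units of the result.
Units of each symbol in τ = Fr:
  F (force): kg·m/s²
  r (lever arm): m

Multiplying the contributions: [kg·m/s²] · [m]
Adding exponents of each base unit: kg: 1, m: 2, s: -2
SI base units of torque: kg·m²/s²

Answer: kg·m²/s²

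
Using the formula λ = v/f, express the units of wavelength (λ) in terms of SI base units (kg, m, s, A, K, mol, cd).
Units of each symbol in λ = v/f:
  v (wave speed): m/s
  f (frequency): 1/s  → in the denominator, contributes s

Multiplying the contributions: [m/s] · [s]
Adding exponents of each base unit: m: 1
SI base units of wavelength: m

Answer: m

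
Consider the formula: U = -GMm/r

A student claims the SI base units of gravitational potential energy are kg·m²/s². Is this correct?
Units of each symbol in U = -GMm/r:
  G (gravitational constant): m³/(kg·s²)
  M (mass): kg
  m (mass): kg
  r (distance): m  → in the denominator, contributes 1/m
  The minus sign does not affect the units.

Multiplying the contributions: [m³/(kg·s²)] · [kg] · [kg] · [1/m]
Adding exponents of each base unit: kg: 1, m: 2, s: -2
SI base units of gravitational potential energy: kg·m²/s²

The claimed units kg·m²/s² match the derived units, so the claim is correct.

Answer: Yes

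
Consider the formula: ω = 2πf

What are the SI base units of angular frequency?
Units of each symbol in ω = 2πf:
  f (frequency): 1/s
  The factor 2π is dimensionless.

Multiplying the contributions: [1/s]
Adding exponents of each base unit: s: -1
SI base units of angular frequency: 1/s

Answer: 1/s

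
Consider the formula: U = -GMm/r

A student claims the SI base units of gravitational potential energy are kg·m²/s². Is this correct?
Units of each symbol in U = -GMm/r:
  G (gravitational constant): m³/(kg·s²)
  M (mass): kg
  m (mass): kg
  r (distance): m  → in the denominator, contributes 1/m
  The minus sign does not affect the units.

Multiplying the contributions: [m³/(kg·s²)] · [kg] · [kg] · [1/m]
Adding exponents of each base unit: kg: 1, m: 2, s: -2
SI base units of gravitational potential energy: kg·m²/s²

The claimed units kg·m²/s² match the derived units, so the claim is correct.

Answer: Yes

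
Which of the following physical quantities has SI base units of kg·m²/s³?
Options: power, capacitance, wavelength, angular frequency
Checking the SI base units of each option:
  power (P = W/t): kg·m²/s³  ✓ matches
  capacitance (C = Q/V): s⁴·A²/(kg·m²)  ✗
  wavelength (λ = v/f): m  ✗
  angular frequency (ω = 2πf): 1/s  ✗

Only power has units kg·m²/s³.

Answer: power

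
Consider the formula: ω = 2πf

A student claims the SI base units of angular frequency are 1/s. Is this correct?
Units of each symbol in ω = 2πf:
  f (frequency): 1/s
  The factor 2π is dimensionless.

Multiplying the contributions: [1/s]
Adding exponents of each base unit: s: -1
SI base units of angular frequency: 1/s

The claimed units 1/s match the derived units, so the claim is correct.

Answer: Yes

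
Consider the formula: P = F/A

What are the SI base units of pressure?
Units of each symbol in P = F/A:
  F (force): kg·m/s²
  A (area): m²  → in the denominator, contributes 1/m²

Multiplying the contributions: [kg·m/s²] · [1/m²]
Adding exponents of each base unit: kg: 1, m: -1, s: -2
SI base units of pressure: kg/(m·s²)

Answer: kg/(m·s²)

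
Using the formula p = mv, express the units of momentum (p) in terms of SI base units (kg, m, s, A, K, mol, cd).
Units of each symbol in p = mv:
  m (mass): kg
  v (velocity): m/s

Multiplying the contributions: [kg] · [m/s]
Adding exponents of each base unit: kg: 1, m: 1, s: -1
SI base units of momentum: kg·m/s

Answer: kg·m/s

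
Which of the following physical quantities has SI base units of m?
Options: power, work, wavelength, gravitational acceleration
Checking the SI base units of each option:
  power (P = W/t): kg·m²/s³  ✗
  work (W = Fd): kg·m²/s²  ✗
  wavelength (λ = v/f): m  ✓ matches
  gravitational acceleration (g = GM/r²): m/s²  ✗

Only wavelength has units m.

Answer: wavelength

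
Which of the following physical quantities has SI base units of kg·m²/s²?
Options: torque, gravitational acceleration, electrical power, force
Checking the SI base units of each option:
  torque (τ = Fr): kg·m²/s²  ✓ matches
  gravitational acceleration (g = GM/r²): m/s²  ✗
  electrical power (P = IV): kg·m²/s³  ✗
  force (F = ma): kg·m/s²  ✗

Only torque has units kg·m²/s².

Answer: torque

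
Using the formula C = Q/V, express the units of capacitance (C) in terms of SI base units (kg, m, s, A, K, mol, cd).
Units of each symbol in C = Q/V:
  Q (charge, in coulombs): s·A
  V (voltage, in volts): kg·m²/(s³·A)  → in the denominator, contributes s³·A/(kg·m²)

Multiplying the contributions: [s·A] · [s³·A/(kg·m²)]
Adding exponents of each base unit: kg: -1, m: -2, s: 4, A: 2
SI base units of capacitance: s⁴·A²/(kg·m²)

Answer: s⁴·A²/(kg·m²)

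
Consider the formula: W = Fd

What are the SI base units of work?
Units of each symbol in W = Fd:
  F (force): kg·m/s²
  d (displacement): m

Multiplying the contributions: [kg·m/s²] · [m]
Adding exponents of each base unit: kg: 1, m: 2, s: -2
SI base units of work: kg·m²/s²

Answer: kg·m²/s²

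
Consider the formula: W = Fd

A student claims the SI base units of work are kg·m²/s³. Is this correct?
Units of each symbol in W = Fd:
  F (force): kg·m/s²
  d (displacement): m

Multiplying the contributions: [kg·m/s²] · [m]
Adding exponents of each base unit: kg: 1, m: 2, s: -2
SI base units of work: kg·m²/s²

The claimed units kg·m²/s³ (exponents kg: 1, m: 2, s: -3) do not match the derived units kg·m²/s² (exponents kg: 1, m: 2, s: -2), so the claim is incorrect.

Answer: No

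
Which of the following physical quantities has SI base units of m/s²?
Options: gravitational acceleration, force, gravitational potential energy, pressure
Checking the SI base units of each option:
  gravitational acceleration (g = GM/r²): m/s²  ✓ matches
  force (F = ma): kg·m/s²  ✗
  gravitational potential energy (U = -GMm/r): kg·m²/s²  ✗
  pressure (P = F/A): kg/(m·s²)  ✗

Only gravitational acceleration has units m/s².

Answer: gravitational acceleration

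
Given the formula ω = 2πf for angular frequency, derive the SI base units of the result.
Units of each symbol in ω = 2πf:
  f (frequency): 1/s
  The factor 2π is dimensionless.

Multiplying the contributions: [1/s]
Adding exponents of each base unit: s: -1
SI base units of angular frequency: 1/s

Answer: 1/s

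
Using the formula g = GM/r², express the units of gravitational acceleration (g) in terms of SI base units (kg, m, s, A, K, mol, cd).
Units of each symbol in g = GM/r²:
  G (gravitational constant): m³/(kg·s²)
  M (mass): kg
  r (distance): m  → to the power 2 in the denominator, contributes 1/m²

Multiplying the contributions: [m³/(kg·s²)] · [kg] · [1/m²]
Adding exponents of each base unit: m: 1, s: -2
SI base units of gravitational acceleration: m/s²

Answer: m/s²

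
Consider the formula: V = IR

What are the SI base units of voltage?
Units of each symbol in V = IR:
  I (current): A
  R (resistance, in ohms): kg·m²/(s³·A²)

Multiplying the contributions: [A] · [kg·m²/(s³·A²)]
Adding exponents of each base unit: kg: 1, m: 2, s: -3, A: -1
SI base units of voltage: kg·m²/(s³·A)

Answer: kg·m²/(s³·A)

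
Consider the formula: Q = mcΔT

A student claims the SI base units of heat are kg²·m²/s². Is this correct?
Units of each symbol in Q = mcΔT:
  m (mass): kg
  c (specific heat capacity, in J/(kg·K)): m²/(s²·K)
  ΔT (temperature change): K

Multiplying the contributions: [kg] · [m²/(s²·K)] · [K]
Adding exponents of each base unit: kg: 1, m: 2, s: -2
SI base units of heat: kg·m²/s²

The claimed units kg²·m²/s² (exponents kg: 2, m: 2, s: -2) do not match the derived units kg·m²/s² (exponents kg: 1, m: 2, s: -2), so the claim is incorrect.

Answer: No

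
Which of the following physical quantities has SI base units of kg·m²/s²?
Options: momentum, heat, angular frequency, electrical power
Checking the SI base units of each option:
  momentum (p = mv): kg·m/s  ✗
  heat (Q = mcΔT): kg·m²/s²  ✓ matches
  angular frequency (ω = 2πf): 1/s  ✗
  electrical power (P = IV): kg·m²/s³  ✗

Only heat has units kg·m²/s².

Answer: heat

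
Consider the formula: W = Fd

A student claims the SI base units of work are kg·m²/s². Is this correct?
Units of each symbol in W = Fd:
  F (force): kg·m/s²
  d (displacement): m

Multiplying the contributions: [kg·m/s²] · [m]
Adding exponents of each base unit: kg: 1, m: 2, s: -2
SI base units of work: kg·m²/s²

The claimed units kg·m²/s² match the derived units, so the claim is correct.

Answer: Yes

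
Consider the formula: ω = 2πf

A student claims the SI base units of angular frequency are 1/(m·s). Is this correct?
Units of each symbol in ω = 2πf:
  f (frequency): 1/s
  The factor 2π is dimensionless.

Multiplying the contributions: [1/s]
Adding exponents of each base unit: s: -1
SI base units of angular frequency: 1/s

The claimed units 1/(m·s) (exponents m: -1, s: -1) do not match the derived units 1/s (exponents s: -1), so the claim is incorrect.

Answer: No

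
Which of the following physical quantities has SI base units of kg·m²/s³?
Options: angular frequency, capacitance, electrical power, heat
Checking the SI base units of each option:
  angular frequency (ω = 2πf): 1/s  ✗
  capacitance (C = Q/V): s⁴·A²/(kg·m²)  ✗
  electrical power (P = IV): kg·m²/s³  ✓ matches
  heat (Q = mcΔT): kg·m²/s²  ✗

Only electrical power has units kg·m²/s³.

Answer: electrical power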